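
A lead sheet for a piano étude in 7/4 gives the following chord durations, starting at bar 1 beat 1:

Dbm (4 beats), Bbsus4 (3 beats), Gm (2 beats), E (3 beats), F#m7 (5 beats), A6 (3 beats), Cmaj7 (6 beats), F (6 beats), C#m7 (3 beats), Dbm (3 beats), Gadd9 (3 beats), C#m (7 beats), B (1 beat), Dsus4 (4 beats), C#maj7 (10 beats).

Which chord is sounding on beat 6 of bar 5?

Beat 6 of bar 5 is beat (5−1)×7 + 6 = 34 overall.
Running totals: Dbm ends at 4, Bbsus4 ends at 7, Gm ends at 9, E ends at 12, F#m7 ends at 17, A6 ends at 20, Cmaj7 ends at 26, F ends at 32, C#m7 ends at 35.
Beat 34 falls within C#m7.

C#m7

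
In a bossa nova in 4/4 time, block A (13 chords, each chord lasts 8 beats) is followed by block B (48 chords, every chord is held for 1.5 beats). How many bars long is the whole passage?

A: 13 × 8 = 104 beats = 26 bars.
B: 48 × 1.5 = 72 beats = 18 bars.
Total: 26 + 18 = 44 bars.

44 bars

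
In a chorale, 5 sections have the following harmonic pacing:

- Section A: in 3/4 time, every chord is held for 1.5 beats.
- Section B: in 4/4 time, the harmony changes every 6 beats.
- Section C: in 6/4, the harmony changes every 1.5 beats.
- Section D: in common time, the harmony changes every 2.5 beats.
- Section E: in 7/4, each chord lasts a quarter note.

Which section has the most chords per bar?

A: 3 beats/bar ÷ 1.5 beats/chord = 2 chords/bar.
B: 4 beats/bar ÷ 6 beats/chord = 2/3 chords/bar.
C: 6 beats/bar ÷ 1.5 beats/chord = 4 chords/bar.
D: 4 beats/bar ÷ 2.5 beats/chord = 1.6 chords/bar.
E: 7 beats/bar ÷ 1 beat/chord = 7 chords/bar.
Fastest is E at 7 chords/bar.

Section E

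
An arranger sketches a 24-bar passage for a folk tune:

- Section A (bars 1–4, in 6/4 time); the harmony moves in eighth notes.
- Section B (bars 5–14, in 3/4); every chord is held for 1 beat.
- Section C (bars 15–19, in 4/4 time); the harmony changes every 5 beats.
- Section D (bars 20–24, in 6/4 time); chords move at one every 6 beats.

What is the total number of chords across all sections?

87 chords

A: 4 bars × 6 beats = 24 beats; 0.5 beats/chord → 48 chords.
B: 10 bars × 3 beats = 30 beats; 1 beat/chord → 30 chords.
C: 5 bars × 4 beats = 20 beats; 5 beats/chord → 4 chords.
D: 5 bars × 6 beats = 30 beats; 6 beats/chord → 5 chords.
Total: 48 + 30 + 4 + 5 = 87.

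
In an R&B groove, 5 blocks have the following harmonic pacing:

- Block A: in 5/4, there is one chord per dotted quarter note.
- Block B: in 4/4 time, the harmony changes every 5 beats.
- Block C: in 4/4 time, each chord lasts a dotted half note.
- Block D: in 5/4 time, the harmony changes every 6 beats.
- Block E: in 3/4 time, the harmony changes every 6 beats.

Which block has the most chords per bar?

Block A

A: each chord is 1.5 beats in 5/4, so 10/3 per bar.
B: each chord is 5 beats in 4/4, so 0.8 per bar.
C: each chord is 3 beats in 4/4, so 4/3 per bar.
D: each chord is 6 beats in 5/4, so 5/6 per bar.
E: each chord is 6 beats in 3/4, so 0.5 per bar.
Fastest is A at 10/3 chords/bar.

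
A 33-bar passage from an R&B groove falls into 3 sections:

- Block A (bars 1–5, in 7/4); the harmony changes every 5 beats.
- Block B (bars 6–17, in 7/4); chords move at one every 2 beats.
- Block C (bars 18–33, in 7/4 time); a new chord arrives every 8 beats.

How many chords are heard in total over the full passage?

63 chords

A: 5·7 = 35 beats, 35/5 = 7 chords.
B: 12·7 = 84 beats, 84/2 = 42 chords.
C: 16·7 = 112 beats, 112/8 = 14 chords.
Total: 7 + 42 + 14 = 63.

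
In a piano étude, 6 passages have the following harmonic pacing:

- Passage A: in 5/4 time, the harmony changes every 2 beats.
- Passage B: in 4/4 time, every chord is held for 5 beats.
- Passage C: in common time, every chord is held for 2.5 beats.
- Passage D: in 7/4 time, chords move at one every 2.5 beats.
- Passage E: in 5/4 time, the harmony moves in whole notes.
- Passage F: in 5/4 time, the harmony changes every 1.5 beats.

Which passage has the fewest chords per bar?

Passage B

A: 5 beats/bar ÷ 2 beats/chord = 2.5 chords/bar.
B: 4 beats/bar ÷ 5 beats/chord = 0.8 chords/bar.
C: 4 beats/bar ÷ 2.5 beats/chord = 1.6 chords/bar.
D: 7 beats/bar ÷ 2.5 beats/chord = 2.8 chords/bar.
E: 5 beats/bar ÷ 4 beats/chord = 1.25 chords/bar.
F: 5 beats/bar ÷ 1.5 beats/chord = 10/3 chords/bar.
Slowest is B at 0.8 chords/bar.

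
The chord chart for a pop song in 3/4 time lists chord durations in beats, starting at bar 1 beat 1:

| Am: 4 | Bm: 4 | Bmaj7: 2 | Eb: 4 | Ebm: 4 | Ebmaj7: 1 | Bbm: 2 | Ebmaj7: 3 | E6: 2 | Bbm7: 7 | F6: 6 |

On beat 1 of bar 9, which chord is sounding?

E6

Beat 1 of bar 9 is beat (9−1)×3 + 1 = 25 overall.
Running totals: Am ends at 4, Bm ends at 8, Bmaj7 ends at 10, Eb ends at 14, Ebm ends at 18, Ebmaj7 ends at 19, Bbm ends at 21, Ebmaj7 ends at 24, E6 ends at 26.
Beat 25 falls within E6.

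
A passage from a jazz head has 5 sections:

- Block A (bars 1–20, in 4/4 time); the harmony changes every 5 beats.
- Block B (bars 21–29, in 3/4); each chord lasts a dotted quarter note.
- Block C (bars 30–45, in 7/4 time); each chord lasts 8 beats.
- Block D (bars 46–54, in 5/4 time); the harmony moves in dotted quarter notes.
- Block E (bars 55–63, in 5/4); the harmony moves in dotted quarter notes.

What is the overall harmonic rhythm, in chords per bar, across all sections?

12/7 chords per bar

A: 20 bars of 4 beats is 80 beats; at 5 beats each that's 16 chords.
B: 9 bars of 3 beats is 27 beats; at 1.5 beats each that's 18 chords.
C: 16 bars of 7 beats is 112 beats; at 8 beats each that's 14 chords.
D: 9 bars of 5 beats is 45 beats; at 1.5 beats each that's 30 chords.
E: 9 bars of 5 beats is 45 beats; at 1.5 beats each that's 30 chords.
Overall: 108 chords over 63 bars → 108/63 = 12/7 chords per bar.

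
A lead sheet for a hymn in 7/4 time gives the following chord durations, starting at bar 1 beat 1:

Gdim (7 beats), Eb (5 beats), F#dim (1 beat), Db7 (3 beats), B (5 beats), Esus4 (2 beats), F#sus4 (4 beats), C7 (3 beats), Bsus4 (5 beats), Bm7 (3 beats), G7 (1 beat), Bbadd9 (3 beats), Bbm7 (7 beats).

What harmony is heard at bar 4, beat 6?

F#sus4

Beat 6 of bar 4 is beat (4−1)×7 + 6 = 27 overall.
Running totals: Gdim ends at 7, Eb ends at 12, F#dim ends at 13, Db7 ends at 16, B ends at 21, Esus4 ends at 23, F#sus4 ends at 27.
Beat 27 falls within F#sus4.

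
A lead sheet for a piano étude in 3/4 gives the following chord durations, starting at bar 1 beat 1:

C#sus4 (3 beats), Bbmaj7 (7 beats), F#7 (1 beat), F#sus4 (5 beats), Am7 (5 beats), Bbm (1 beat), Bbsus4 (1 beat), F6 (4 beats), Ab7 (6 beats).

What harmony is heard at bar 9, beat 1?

Beat 1 of bar 9 is beat (9−1)×3 + 1 = 25 overall.
Running totals: C#sus4 ends at 3, Bbmaj7 ends at 10, F#7 ends at 11, F#sus4 ends at 16, Am7 ends at 21, Bbm ends at 22, Bbsus4 ends at 23, F6 ends at 27.
Beat 25 falls within F6.

F6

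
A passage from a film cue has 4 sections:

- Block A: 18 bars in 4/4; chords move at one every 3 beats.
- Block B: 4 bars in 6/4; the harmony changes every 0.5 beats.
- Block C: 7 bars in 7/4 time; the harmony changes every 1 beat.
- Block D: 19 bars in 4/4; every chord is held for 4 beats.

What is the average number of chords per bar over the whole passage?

A: 18 bars of 4 beats is 72 beats; at 3 beats each that's 24 chords.
B: 4 bars of 6 beats is 24 beats; at 0.5 beats each that's 48 chords.
C: 7 bars of 7 beats is 49 beats; at 1 beat each that's 49 chords.
D: 19 bars of 4 beats is 76 beats; at 4 beats each that's 19 chords.
Overall: 140 chords over 48 bars → 140/48 = 35/12 chords per bar.

35/12 chords per bar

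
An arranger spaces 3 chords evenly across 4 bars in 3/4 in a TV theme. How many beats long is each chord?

4 bars × 3 beats/bar = 12 beats total.
12 beats ÷ 3 chords = 4 beats per chord.
(That is a whole note.)

4 beats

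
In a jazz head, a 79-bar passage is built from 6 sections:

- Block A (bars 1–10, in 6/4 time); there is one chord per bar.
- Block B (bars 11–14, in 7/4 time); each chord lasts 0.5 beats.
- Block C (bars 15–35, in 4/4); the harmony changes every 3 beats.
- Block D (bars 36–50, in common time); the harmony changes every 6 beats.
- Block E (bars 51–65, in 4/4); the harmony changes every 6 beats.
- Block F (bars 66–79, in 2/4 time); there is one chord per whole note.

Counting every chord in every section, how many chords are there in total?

121 chords

A: 10 bars × 6 beats = 60 beats; 6 beats/chord → 10 chords.
B: 4 bars × 7 beats = 28 beats; 0.5 beats/chord → 56 chords.
C: 21 bars × 4 beats = 84 beats; 3 beats/chord → 28 chords.
D: 15 bars × 4 beats = 60 beats; 6 beats/chord → 10 chords.
E: 15 bars × 4 beats = 60 beats; 6 beats/chord → 10 chords.
F: 14 bars × 2 beats = 28 beats; 4 beats/chord → 7 chords.
Total: 10 + 56 + 28 + 10 + 10 + 7 = 121.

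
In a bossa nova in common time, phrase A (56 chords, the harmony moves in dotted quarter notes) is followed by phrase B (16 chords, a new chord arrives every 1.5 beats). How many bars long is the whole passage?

A: 56 × 1.5 = 84 beats = 21 bars.
B: 16 × 1.5 = 24 beats = 6 bars.
Total: 21 + 6 = 27 bars.

27 bars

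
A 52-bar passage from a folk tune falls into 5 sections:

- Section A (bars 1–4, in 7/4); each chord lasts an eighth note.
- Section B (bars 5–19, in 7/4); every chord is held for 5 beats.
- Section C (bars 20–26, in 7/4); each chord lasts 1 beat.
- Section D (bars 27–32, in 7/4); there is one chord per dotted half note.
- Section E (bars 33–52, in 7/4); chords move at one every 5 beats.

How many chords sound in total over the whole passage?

A: 4 bars × 7 beats = 28 beats; 0.5 beats/chord → 56 chords.
B: 15 bars × 7 beats = 105 beats; 5 beats/chord → 21 chords.
C: 7 bars × 7 beats = 49 beats; 1 beat/chord → 49 chords.
D: 6 bars × 7 beats = 42 beats; 3 beats/chord → 14 chords.
E: 20 bars × 7 beats = 140 beats; 5 beats/chord → 28 chords.
Total: 56 + 21 + 49 + 14 + 28 = 168.

168 chords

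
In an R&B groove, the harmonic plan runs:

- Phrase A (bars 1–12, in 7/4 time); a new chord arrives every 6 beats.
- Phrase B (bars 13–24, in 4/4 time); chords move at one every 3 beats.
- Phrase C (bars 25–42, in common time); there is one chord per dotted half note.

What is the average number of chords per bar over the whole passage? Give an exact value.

9/7 chords per bar

A: 12 bars of 7 beats is 84 beats; at 6 beats each that's 14 chords.
B: 12 bars of 4 beats is 48 beats; at 3 beats each that's 16 chords.
C: 18 bars of 4 beats is 72 beats; at 3 beats each that's 24 chords.
Overall: 54 chords over 42 bars → 54/42 = 9/7 chords per bar.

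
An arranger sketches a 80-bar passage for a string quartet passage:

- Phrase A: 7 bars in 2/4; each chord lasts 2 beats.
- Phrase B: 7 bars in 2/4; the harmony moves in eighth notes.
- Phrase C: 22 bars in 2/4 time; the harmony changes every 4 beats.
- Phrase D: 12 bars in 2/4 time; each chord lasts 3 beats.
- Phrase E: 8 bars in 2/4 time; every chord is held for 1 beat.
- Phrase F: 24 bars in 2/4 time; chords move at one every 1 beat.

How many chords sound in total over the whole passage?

118 chords

A has 14 beats and chords last 2 each, so 7 chords.
B has 14 beats and chords last 0.5 each, so 28 chords.
C has 44 beats and chords last 4 each, so 11 chords.
D has 24 beats and chords last 3 each, so 8 chords.
E has 16 beats and chords last 1 each, so 16 chords.
F has 48 beats and chords last 1 each, so 48 chords.
Total: 7 + 28 + 11 + 8 + 16 + 48 = 118.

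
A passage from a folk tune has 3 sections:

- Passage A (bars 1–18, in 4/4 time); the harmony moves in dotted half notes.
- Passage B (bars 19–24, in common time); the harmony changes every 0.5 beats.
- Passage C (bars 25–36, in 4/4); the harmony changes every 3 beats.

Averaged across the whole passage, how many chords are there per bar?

22/9 chords per bar

A: 18 bars of 4 beats is 72 beats; at 3 beats each that's 24 chords.
B: 6 bars of 4 beats is 24 beats; at 0.5 beats each that's 48 chords.
C: 12 bars of 4 beats is 48 beats; at 3 beats each that's 16 chords.
Overall: 88 chords over 36 bars → 88/36 = 22/9 chords per bar.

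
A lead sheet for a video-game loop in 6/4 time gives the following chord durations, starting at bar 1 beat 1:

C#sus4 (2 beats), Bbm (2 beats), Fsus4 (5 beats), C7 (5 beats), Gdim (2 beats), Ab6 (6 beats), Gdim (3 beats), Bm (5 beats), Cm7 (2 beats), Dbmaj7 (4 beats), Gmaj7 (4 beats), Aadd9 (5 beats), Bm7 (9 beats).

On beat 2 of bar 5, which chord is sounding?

Bm

Beat 2 of bar 5 is beat (5−1)×6 + 2 = 26 overall.
Running totals: C#sus4 ends at 2, Bbm ends at 4, Fsus4 ends at 9, C7 ends at 14, Gdim ends at 16, Ab6 ends at 22, Gdim ends at 25, Bm ends at 30.
Beat 26 falls within Bm.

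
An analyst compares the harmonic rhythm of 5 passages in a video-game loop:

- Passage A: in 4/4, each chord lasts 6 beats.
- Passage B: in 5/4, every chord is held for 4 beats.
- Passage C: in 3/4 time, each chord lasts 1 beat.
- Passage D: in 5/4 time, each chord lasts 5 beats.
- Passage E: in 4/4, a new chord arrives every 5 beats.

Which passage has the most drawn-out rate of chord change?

A: 4/6 = 2/3 chords/bar.
B: 5/4 = 1.25 chords/bar.
C: 3/1 = 3 chords/bar.
D: 5/5 = 1 chord/bar.
E: 4/5 = 0.8 chords/bar.
Slowest is A at 2/3 chords/bar.

Passage A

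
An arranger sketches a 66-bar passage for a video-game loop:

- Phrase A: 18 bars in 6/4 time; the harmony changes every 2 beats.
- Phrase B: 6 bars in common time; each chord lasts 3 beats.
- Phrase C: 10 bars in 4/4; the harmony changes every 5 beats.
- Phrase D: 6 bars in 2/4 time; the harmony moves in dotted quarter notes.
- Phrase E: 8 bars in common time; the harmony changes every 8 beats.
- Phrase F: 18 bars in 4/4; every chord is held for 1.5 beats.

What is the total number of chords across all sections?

A has 108 beats and chords last 2 each, so 54 chords.
B has 24 beats and chords last 3 each, so 8 chords.
C has 40 beats and chords last 5 each, so 8 chords.
D has 12 beats and chords last 1.5 each, so 8 chords.
E has 32 beats and chords last 8 each, so 4 chords.
F has 72 beats and chords last 1.5 each, so 48 chords.
Total: 54 + 8 + 8 + 8 + 4 + 48 = 130.

130 chords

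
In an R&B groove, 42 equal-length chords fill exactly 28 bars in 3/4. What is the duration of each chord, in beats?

2 beats

28 bars × 3 beats/bar = 84 beats total.
84 beats ÷ 42 chords = 2 beats per chord.
(That is a half note.)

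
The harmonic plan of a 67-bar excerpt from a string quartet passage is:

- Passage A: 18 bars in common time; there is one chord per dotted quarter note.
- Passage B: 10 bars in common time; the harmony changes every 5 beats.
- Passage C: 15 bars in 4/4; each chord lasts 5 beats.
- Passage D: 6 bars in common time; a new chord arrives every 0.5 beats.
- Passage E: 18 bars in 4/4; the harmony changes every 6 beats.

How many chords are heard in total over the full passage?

A: 18 bars × 4 beats = 72 beats; 1.5 beats/chord → 48 chords.
B: 10 bars × 4 beats = 40 beats; 5 beats/chord → 8 chords.
C: 15 bars × 4 beats = 60 beats; 5 beats/chord → 12 chords.
D: 6 bars × 4 beats = 24 beats; 0.5 beats/chord → 48 chords.
E: 18 bars × 4 beats = 72 beats; 6 beats/chord → 12 chords.
Total: 48 + 8 + 12 + 48 + 12 = 128.

128 chords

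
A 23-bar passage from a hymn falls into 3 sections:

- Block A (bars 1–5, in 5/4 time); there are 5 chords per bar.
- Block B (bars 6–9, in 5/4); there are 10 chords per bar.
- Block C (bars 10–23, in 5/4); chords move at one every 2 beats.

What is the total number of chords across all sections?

A: 5 bars × 5 beats = 25 beats; 1 beat/chord → 25 chords.
B: 4 bars × 5 beats = 20 beats; 0.5 beats/chord → 40 chords.
C: 14 bars × 5 beats = 70 beats; 2 beats/chord → 35 chords.
Total: 25 + 40 + 35 = 100.

100 chords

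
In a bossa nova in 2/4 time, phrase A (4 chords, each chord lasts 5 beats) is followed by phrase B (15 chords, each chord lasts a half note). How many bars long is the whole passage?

25 bars

A: 4 × 5 = 20 beats = 10 bars.
B: 15 × 2 = 30 beats = 15 bars.
Total: 10 + 15 = 25 bars.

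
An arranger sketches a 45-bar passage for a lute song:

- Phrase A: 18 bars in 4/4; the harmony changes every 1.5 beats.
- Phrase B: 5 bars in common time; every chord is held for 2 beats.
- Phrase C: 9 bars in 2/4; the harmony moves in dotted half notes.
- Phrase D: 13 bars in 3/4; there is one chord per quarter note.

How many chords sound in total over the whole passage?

A: 18 bars × 4 beats = 72 beats; 1.5 beats/chord → 48 chords.
B: 5 bars × 4 beats = 20 beats; 2 beats/chord → 10 chords.
C: 9 bars × 2 beats = 18 beats; 3 beats/chord → 6 chords.
D: 13 bars × 3 beats = 39 beats; 1 beat/chord → 39 chords.
Total: 48 + 10 + 6 + 39 = 103.

103 chords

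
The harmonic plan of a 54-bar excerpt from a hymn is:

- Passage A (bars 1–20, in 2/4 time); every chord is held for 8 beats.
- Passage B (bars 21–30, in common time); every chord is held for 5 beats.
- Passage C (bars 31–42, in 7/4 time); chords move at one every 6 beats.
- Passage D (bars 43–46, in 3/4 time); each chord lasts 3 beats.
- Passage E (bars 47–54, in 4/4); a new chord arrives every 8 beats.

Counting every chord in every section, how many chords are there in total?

35 chords

A has 40 beats and chords last 8 each, so 5 chords.
B has 40 beats and chords last 5 each, so 8 chords.
C has 84 beats and chords last 6 each, so 14 chords.
D has 12 beats and chords last 3 each, so 4 chords.
E has 32 beats and chords last 8 each, so 4 chords.
Total: 5 + 8 + 14 + 4 + 4 = 35.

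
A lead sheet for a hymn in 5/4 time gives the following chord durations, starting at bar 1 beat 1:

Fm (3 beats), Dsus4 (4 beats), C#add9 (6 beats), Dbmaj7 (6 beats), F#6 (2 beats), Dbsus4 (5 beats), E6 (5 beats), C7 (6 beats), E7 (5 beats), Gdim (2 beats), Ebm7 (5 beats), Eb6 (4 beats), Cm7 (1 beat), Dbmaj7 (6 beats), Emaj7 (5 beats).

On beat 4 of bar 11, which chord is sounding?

Beat 4 of bar 11 is beat (11−1)×5 + 4 = 54 overall.
Running totals: Fm ends at 3, Dsus4 ends at 7, C#add9 ends at 13, Dbmaj7 ends at 19, F#6 ends at 21, Dbsus4 ends at 26, E6 ends at 31, C7 ends at 37, E7 ends at 42, Gdim ends at 44, Ebm7 ends at 49, Eb6 ends at 53, Cm7 ends at 54.
Beat 54 falls within Cm7.

Cm7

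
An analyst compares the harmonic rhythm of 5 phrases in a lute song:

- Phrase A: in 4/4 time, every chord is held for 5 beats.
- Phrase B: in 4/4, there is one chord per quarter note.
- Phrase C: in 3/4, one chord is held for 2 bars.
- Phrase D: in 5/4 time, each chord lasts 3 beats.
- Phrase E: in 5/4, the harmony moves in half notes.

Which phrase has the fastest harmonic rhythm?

A: 4/5 = 0.8 chords/bar.
B: 4/1 = 4 chords/bar.
C: 3/6 = 0.5 chords/bar.
D: 5/3 = 5/3 chords/bar.
E: 5/2 = 2.5 chords/bar.
Fastest is B at 4 chords/bar.

Phrase B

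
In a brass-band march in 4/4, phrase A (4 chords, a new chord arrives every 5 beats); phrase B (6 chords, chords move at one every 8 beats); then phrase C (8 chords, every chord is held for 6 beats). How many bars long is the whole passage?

29 bars

A: 4 × 5 = 20 beats = 5 bars.
B: 6 × 8 = 48 beats = 12 bars.
C: 8 × 6 = 48 beats = 12 bars.
Total: 5 + 12 + 12 = 29 bars.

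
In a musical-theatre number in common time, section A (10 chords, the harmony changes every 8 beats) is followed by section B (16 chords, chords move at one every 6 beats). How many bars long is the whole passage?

44 bars

A: 10 × 8 = 80 beats = 20 bars.
B: 16 × 6 = 96 beats = 24 bars.
Total: 20 + 24 = 44 bars.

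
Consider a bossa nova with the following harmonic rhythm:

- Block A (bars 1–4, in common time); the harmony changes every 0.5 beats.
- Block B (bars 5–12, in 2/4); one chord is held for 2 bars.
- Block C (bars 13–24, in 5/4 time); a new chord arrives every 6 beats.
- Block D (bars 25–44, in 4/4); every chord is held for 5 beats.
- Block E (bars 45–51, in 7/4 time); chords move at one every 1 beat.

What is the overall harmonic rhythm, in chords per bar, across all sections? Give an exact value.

37/17 chords per bar

A: 4 × 4 = 16 beats ÷ 0.5 = 32 chords.
B: 8 × 2 = 16 beats ÷ 4 = 4 chords.
C: 12 × 5 = 60 beats ÷ 6 = 10 chords.
D: 20 × 4 = 80 beats ÷ 5 = 16 chords.
E: 7 × 7 = 49 beats ÷ 1 = 49 chords.
Overall: 111 chords over 51 bars → 111/51 = 37/17 chords per bar.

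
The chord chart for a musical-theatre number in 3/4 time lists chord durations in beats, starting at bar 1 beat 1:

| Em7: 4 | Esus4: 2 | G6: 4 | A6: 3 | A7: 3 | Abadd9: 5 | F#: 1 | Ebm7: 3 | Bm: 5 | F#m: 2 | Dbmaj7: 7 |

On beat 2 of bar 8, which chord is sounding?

Ebm7

Beat 2 of bar 8 is beat (8−1)×3 + 2 = 23 overall.
Running totals: Em7 ends at 4, Esus4 ends at 6, G6 ends at 10, A6 ends at 13, A7 ends at 16, Abadd9 ends at 21, F# ends at 22, Ebm7 ends at 25.
Beat 23 falls within Ebm7.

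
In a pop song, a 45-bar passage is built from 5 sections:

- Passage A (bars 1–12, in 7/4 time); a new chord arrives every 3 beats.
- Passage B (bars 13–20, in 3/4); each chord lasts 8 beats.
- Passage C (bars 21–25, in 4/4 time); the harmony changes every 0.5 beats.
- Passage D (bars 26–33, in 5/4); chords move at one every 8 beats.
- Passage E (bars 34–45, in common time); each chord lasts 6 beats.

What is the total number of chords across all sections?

84 chords

A: 12·7 = 84 beats, 84/3 = 28 chords.
B: 8·3 = 24 beats, 24/8 = 3 chords.
C: 5·4 = 20 beats, 20/0.5 = 40 chords.
D: 8·5 = 40 beats, 40/8 = 5 chords.
E: 12·4 = 48 beats, 48/6 = 8 chords.
Total: 28 + 3 + 40 + 5 + 8 = 84.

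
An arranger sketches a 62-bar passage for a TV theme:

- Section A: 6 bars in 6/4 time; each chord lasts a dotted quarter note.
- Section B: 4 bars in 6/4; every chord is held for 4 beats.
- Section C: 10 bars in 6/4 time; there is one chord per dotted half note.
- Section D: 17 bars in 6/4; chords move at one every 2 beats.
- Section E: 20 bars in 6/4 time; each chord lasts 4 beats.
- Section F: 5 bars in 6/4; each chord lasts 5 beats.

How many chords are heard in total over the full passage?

137 chords

A: 6 bars × 6 beats = 36 beats; 1.5 beats/chord → 24 chords.
B: 4 bars × 6 beats = 24 beats; 4 beats/chord → 6 chords.
C: 10 bars × 6 beats = 60 beats; 3 beats/chord → 20 chords.
D: 17 bars × 6 beats = 102 beats; 2 beats/chord → 51 chords.
E: 20 bars × 6 beats = 120 beats; 4 beats/chord → 30 chords.
F: 5 bars × 6 beats = 30 beats; 5 beats/chord → 6 chords.
Total: 24 + 6 + 20 + 51 + 30 + 6 = 137.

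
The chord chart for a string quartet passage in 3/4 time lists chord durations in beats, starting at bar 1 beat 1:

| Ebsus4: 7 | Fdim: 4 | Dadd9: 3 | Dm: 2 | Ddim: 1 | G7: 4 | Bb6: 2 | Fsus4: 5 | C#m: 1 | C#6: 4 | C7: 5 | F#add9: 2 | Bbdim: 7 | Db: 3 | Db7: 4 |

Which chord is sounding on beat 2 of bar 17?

Beat 2 of bar 17 is beat (17−1)×3 + 2 = 50 overall.
Running totals: Ebsus4 ends at 7, Fdim ends at 11, Dadd9 ends at 14, Dm ends at 16, Ddim ends at 17, G7 ends at 21, Bb6 ends at 23, Fsus4 ends at 28, C#m ends at 29, C#6 ends at 33, C7 ends at 38, F#add9 ends at 40, Bbdim ends at 47, Db ends at 50.
Beat 50 falls within Db.

Db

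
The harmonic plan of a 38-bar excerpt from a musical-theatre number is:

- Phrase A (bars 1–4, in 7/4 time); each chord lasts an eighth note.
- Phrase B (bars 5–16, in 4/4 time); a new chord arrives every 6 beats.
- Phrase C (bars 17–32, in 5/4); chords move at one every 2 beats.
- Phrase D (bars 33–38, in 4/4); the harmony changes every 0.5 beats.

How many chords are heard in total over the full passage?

A has 28 beats and chords last 0.5 each, so 56 chords.
B has 48 beats and chords last 6 each, so 8 chords.
C has 80 beats and chords last 2 each, so 40 chords.
D has 24 beats and chords last 0.5 each, so 48 chords.
Total: 56 + 8 + 40 + 48 = 152.

152 chords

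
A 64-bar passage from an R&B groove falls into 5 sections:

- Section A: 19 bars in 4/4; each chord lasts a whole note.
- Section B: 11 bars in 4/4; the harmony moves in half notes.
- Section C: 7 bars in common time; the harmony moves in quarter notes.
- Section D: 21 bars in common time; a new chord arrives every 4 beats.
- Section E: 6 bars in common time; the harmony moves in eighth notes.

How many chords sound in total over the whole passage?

138 chords

A: 19 bars × 4 beats = 76 beats; 4 beats/chord → 19 chords.
B: 11 bars × 4 beats = 44 beats; 2 beats/chord → 22 chords.
C: 7 bars × 4 beats = 28 beats; 1 beat/chord → 28 chords.
D: 21 bars × 4 beats = 84 beats; 4 beats/chord → 21 chords.
E: 6 bars × 4 beats = 24 beats; 0.5 beats/chord → 48 chords.
Total: 19 + 22 + 28 + 21 + 48 = 138.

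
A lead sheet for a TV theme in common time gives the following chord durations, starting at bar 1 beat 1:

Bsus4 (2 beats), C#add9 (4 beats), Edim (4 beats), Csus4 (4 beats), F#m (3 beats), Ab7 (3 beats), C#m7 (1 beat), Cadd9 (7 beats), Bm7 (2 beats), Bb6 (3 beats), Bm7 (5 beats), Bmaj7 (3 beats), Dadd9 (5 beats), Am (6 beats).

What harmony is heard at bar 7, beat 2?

Beat 2 of bar 7 is beat (7−1)×4 + 2 = 26 overall.
Running totals: Bsus4 ends at 2, C#add9 ends at 6, Edim ends at 10, Csus4 ends at 14, F#m ends at 17, Ab7 ends at 20, C#m7 ends at 21, Cadd9 ends at 28.
Beat 26 falls within Cadd9.

Cadd9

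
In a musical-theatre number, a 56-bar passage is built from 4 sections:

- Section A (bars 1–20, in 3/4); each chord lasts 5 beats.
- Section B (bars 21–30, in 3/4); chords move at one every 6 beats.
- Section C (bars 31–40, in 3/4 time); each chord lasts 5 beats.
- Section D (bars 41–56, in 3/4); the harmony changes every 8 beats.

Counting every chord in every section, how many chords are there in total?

29 chords

A has 60 beats and chords last 5 each, so 12 chords.
B has 30 beats and chords last 6 each, so 5 chords.
C has 30 beats and chords last 5 each, so 6 chords.
D has 48 beats and chords last 8 each, so 6 chords.
Total: 12 + 5 + 6 + 6 = 29.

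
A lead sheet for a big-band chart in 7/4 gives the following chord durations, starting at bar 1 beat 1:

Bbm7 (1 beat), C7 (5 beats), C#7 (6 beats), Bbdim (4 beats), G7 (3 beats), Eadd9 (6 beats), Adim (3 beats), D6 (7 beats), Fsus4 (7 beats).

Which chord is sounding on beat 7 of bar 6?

Fsus4

Beat 7 of bar 6 is beat (6−1)×7 + 7 = 42 overall.
Running totals: Bbm7 ends at 1, C7 ends at 6, C#7 ends at 12, Bbdim ends at 16, G7 ends at 19, Eadd9 ends at 25, Adim ends at 28, D6 ends at 35, Fsus4 ends at 42.
Beat 42 falls within Fsus4.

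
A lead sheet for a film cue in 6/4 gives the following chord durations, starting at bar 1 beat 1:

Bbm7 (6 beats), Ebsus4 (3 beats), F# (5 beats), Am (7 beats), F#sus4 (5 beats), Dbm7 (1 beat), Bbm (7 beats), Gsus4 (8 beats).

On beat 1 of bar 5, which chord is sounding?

F#sus4

Beat 1 of bar 5 is beat (5−1)×6 + 1 = 25 overall.
Running totals: Bbm7 ends at 6, Ebsus4 ends at 9, F# ends at 14, Am ends at 21, F#sus4 ends at 26.
Beat 25 falls within F#sus4.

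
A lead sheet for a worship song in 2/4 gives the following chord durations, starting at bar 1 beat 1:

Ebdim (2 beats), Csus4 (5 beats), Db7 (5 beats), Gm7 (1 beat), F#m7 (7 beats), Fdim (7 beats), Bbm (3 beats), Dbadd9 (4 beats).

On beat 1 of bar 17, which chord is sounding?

Beat 1 of bar 17 is beat (17−1)×2 + 1 = 33 overall.
Running totals: Ebdim ends at 2, Csus4 ends at 7, Db7 ends at 12, Gm7 ends at 13, F#m7 ends at 20, Fdim ends at 27, Bbm ends at 30, Dbadd9 ends at 34.
Beat 33 falls within Dbadd9.

Dbadd9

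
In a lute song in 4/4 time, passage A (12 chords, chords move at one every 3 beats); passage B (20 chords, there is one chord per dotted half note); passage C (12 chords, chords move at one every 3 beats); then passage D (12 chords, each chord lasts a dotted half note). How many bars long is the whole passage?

42 bars

A: 12 × 3 = 36 beats = 9 bars.
B: 20 × 3 = 60 beats = 15 bars.
C: 12 × 3 = 36 beats = 9 bars.
D: 12 × 3 = 36 beats = 9 bars.
Total: 9 + 15 + 9 + 9 = 42 bars.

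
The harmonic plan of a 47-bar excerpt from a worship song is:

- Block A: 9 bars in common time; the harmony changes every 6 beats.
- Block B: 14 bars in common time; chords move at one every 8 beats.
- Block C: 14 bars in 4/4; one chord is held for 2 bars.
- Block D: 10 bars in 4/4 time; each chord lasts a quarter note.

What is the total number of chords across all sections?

A: 9·4 = 36 beats, 36/6 = 6 chords.
B: 14·4 = 56 beats, 56/8 = 7 chords.
C: 14·4 = 56 beats, 56/8 = 7 chords.
D: 10·4 = 40 beats, 40/1 = 40 chords.
Total: 6 + 7 + 7 + 40 = 60.

60 chords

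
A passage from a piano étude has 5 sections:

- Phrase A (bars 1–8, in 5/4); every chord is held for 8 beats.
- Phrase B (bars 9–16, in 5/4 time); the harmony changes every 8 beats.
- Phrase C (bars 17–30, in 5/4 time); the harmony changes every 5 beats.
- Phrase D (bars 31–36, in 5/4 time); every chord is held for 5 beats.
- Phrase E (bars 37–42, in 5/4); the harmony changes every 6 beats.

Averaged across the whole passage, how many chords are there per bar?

5/6 chords per bar

A: 8 bars of 5 beats is 40 beats; at 8 beats each that's 5 chords.
B: 8 bars of 5 beats is 40 beats; at 8 beats each that's 5 chords.
C: 14 bars of 5 beats is 70 beats; at 5 beats each that's 14 chords.
D: 6 bars of 5 beats is 30 beats; at 5 beats each that's 6 chords.
E: 6 bars of 5 beats is 30 beats; at 6 beats each that's 5 chords.
Overall: 35 chords over 42 bars → 35/42 = 5/6 chords per bar.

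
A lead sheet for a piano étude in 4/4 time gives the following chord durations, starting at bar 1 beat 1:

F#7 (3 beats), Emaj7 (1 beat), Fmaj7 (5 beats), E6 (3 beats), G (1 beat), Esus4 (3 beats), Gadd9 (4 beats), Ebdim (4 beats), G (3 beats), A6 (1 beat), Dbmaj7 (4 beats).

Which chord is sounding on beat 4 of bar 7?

Beat 4 of bar 7 is beat (7−1)×4 + 4 = 28 overall.
Running totals: F#7 ends at 3, Emaj7 ends at 4, Fmaj7 ends at 9, E6 ends at 12, G ends at 13, Esus4 ends at 16, Gadd9 ends at 20, Ebdim ends at 24, G ends at 27, A6 ends at 28.
Beat 28 falls within A6.

A6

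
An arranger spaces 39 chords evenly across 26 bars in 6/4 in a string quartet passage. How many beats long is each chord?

26 bars × 6 beats/bar = 156 beats total.
156 beats ÷ 39 chords = 4 beats per chord.
(That is a whole note.)

4 beats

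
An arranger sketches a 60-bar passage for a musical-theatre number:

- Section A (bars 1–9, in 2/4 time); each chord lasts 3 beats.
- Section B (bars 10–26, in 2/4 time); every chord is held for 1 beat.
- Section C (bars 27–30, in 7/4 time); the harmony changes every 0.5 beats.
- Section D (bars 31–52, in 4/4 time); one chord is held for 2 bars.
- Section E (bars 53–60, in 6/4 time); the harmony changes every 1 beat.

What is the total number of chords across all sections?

155 chords

A has 18 beats and chords last 3 each, so 6 chords.
B has 34 beats and chords last 1 each, so 34 chords.
C has 28 beats and chords last 0.5 each, so 56 chords.
D has 88 beats and chords last 8 each, so 11 chords.
E has 48 beats and chords last 1 each, so 48 chords.
Total: 6 + 34 + 56 + 11 + 48 = 155.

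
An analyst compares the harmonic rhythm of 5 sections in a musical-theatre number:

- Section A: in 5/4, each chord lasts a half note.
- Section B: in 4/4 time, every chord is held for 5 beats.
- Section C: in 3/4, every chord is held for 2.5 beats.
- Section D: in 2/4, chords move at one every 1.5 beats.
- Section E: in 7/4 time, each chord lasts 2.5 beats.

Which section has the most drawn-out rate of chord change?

A: 5 beats/bar ÷ 2 beats/chord = 2.5 chords/bar.
B: 4 beats/bar ÷ 5 beats/chord = 0.8 chords/bar.
C: 3 beats/bar ÷ 2.5 beats/chord = 1.2 chords/bar.
D: 2 beats/bar ÷ 1.5 beats/chord = 4/3 chords/bar.
E: 7 beats/bar ÷ 2.5 beats/chord = 2.8 chords/bar.
Slowest is B at 0.8 chords/bar.

Section B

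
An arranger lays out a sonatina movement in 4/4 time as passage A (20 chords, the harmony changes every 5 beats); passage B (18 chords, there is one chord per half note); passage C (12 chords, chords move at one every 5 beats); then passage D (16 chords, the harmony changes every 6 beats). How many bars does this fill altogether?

A: 20 × 5 = 100 beats = 25 bars.
B: 18 × 2 = 36 beats = 9 bars.
C: 12 × 5 = 60 beats = 15 bars.
D: 16 × 6 = 96 beats = 24 bars.
Total: 25 + 9 + 15 + 24 = 73 bars.

73 bars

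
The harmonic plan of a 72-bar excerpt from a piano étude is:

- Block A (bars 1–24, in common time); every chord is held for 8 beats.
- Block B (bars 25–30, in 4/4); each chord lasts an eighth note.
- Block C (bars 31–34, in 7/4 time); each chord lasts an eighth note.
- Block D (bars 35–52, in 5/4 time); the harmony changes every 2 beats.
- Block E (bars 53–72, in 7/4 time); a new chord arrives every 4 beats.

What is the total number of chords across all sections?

196 chords

A: 24 bars × 4 beats = 96 beats; 8 beats/chord → 12 chords.
B: 6 bars × 4 beats = 24 beats; 0.5 beats/chord → 48 chords.
C: 4 bars × 7 beats = 28 beats; 0.5 beats/chord → 56 chords.
D: 18 bars × 5 beats = 90 beats; 2 beats/chord → 45 chords.
E: 20 bars × 7 beats = 140 beats; 4 beats/chord → 35 chords.
Total: 12 + 48 + 56 + 45 + 35 = 196.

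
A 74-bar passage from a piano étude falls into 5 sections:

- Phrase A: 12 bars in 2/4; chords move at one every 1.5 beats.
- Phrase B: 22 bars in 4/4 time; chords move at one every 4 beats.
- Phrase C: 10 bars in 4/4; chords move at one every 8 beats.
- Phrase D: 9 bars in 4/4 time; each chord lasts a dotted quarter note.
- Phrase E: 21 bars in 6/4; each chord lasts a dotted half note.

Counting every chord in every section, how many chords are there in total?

109 chords

A: 12·2 = 24 beats, 24/1.5 = 16 chords.
B: 22·4 = 88 beats, 88/4 = 22 chords.
C: 10·4 = 40 beats, 40/8 = 5 chords.
D: 9·4 = 36 beats, 36/1.5 = 24 chords.
E: 21·6 = 126 beats, 126/3 = 42 chords.
Total: 16 + 22 + 5 + 24 + 42 = 109.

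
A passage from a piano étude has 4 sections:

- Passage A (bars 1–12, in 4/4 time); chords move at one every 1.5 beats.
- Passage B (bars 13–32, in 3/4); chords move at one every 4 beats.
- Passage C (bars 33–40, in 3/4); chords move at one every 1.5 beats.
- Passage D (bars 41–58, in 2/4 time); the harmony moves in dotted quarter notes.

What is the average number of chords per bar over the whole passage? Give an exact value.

A: 12 bars of 4 beats is 48 beats; at 1.5 beats each that's 32 chords.
B: 20 bars of 3 beats is 60 beats; at 4 beats each that's 15 chords.
C: 8 bars of 3 beats is 24 beats; at 1.5 beats each that's 16 chords.
D: 18 bars of 2 beats is 36 beats; at 1.5 beats each that's 24 chords.
Overall: 87 chords over 58 bars → 87/58 = 1.5 chords per bar.

1.5 chords per bar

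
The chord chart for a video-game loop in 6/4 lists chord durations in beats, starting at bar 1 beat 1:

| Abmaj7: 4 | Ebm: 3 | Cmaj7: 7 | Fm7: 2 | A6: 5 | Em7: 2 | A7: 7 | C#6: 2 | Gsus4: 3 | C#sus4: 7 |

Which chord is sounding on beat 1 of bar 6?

Beat 1 of bar 6 is beat (6−1)×6 + 1 = 31 overall.
Running totals: Abmaj7 ends at 4, Ebm ends at 7, Cmaj7 ends at 14, Fm7 ends at 16, A6 ends at 21, Em7 ends at 23, A7 ends at 30, C#6 ends at 32.
Beat 31 falls within C#6.

C#6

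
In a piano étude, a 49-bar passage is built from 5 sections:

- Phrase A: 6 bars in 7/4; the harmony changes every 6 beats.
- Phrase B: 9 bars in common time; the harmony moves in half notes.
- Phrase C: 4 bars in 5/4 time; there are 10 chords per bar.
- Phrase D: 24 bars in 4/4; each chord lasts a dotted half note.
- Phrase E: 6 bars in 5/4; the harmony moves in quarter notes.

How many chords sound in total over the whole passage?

127 chords

A: 6·7 = 42 beats, 42/6 = 7 chords.
B: 9·4 = 36 beats, 36/2 = 18 chords.
C: 4·5 = 20 beats, 20/0.5 = 40 chords.
D: 24·4 = 96 beats, 96/3 = 32 chords.
E: 6·5 = 30 beats, 30/1 = 30 chords.
Total: 7 + 18 + 40 + 32 + 30 = 127.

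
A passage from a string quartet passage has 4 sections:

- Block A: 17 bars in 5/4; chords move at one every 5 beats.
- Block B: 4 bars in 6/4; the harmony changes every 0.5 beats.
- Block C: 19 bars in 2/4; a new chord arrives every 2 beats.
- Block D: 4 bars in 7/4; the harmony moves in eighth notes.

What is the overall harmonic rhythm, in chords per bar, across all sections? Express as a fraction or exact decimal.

A: 17 × 5 = 85 beats ÷ 5 = 17 chords.
B: 4 × 6 = 24 beats ÷ 0.5 = 48 chords.
C: 19 × 2 = 38 beats ÷ 2 = 19 chords.
D: 4 × 7 = 28 beats ÷ 0.5 = 56 chords.
Overall: 140 chords over 44 bars → 140/44 = 35/11 chords per bar.

35/11 chords per bar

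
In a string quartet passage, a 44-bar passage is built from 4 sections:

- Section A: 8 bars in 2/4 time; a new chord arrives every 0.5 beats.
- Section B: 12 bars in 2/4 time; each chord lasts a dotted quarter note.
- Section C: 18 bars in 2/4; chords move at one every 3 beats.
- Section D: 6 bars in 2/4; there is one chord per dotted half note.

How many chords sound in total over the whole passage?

64 chords

A has 16 beats and chords last 0.5 each, so 32 chords.
B has 24 beats and chords last 1.5 each, so 16 chords.
C has 36 beats and chords last 3 each, so 12 chords.
D has 12 beats and chords last 3 each, so 4 chords.
Total: 32 + 16 + 12 + 4 = 64.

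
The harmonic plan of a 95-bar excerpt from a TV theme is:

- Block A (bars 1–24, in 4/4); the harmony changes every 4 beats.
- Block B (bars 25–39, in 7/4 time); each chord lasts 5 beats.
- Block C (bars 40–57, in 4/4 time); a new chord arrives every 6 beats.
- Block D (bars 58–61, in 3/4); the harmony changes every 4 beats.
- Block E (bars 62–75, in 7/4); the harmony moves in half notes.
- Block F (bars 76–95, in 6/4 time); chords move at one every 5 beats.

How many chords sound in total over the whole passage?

133 chords

A has 96 beats and chords last 4 each, so 24 chords.
B has 105 beats and chords last 5 each, so 21 chords.
C has 72 beats and chords last 6 each, so 12 chords.
D has 12 beats and chords last 4 each, so 3 chords.
E has 98 beats and chords last 2 each, so 49 chords.
F has 120 beats and chords last 5 each, so 24 chords.
Total: 24 + 21 + 12 + 3 + 49 + 24 = 133.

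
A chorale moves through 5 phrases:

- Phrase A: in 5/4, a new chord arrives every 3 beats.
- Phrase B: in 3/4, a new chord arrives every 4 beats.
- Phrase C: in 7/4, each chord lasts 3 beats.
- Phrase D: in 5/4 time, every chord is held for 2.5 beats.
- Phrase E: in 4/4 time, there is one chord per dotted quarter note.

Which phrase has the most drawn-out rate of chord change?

Phrase B

A: 5/3 = 5/3 chords/bar.
B: 3/4 = 0.75 chords/bar.
C: 7/3 = 7/3 chords/bar.
D: 5/2.5 = 2 chords/bar.
E: 4/1.5 = 8/3 chords/bar.
Slowest is B at 0.75 chords/bar.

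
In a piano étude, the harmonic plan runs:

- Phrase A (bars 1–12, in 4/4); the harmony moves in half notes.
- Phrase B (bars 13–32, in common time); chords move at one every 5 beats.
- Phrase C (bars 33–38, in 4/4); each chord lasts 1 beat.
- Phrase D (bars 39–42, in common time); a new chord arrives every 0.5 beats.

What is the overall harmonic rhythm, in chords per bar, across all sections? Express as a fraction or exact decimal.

A: 12 bars of 4 beats is 48 beats; at 2 beats each that's 24 chords.
B: 20 bars of 4 beats is 80 beats; at 5 beats each that's 16 chords.
C: 6 bars of 4 beats is 24 beats; at 1 beat each that's 24 chords.
D: 4 bars of 4 beats is 16 beats; at 0.5 beats each that's 32 chords.
Overall: 96 chords over 42 bars → 96/42 = 16/7 chords per bar.

16/7 chords per bar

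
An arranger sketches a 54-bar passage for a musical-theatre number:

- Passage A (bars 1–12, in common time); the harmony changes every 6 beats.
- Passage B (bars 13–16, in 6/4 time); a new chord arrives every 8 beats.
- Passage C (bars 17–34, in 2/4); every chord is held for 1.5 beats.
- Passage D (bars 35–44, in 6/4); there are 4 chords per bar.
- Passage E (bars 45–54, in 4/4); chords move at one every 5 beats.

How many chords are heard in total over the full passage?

83 chords

A has 48 beats and chords last 6 each, so 8 chords.
B has 24 beats and chords last 8 each, so 3 chords.
C has 36 beats and chords last 1.5 each, so 24 chords.
D has 60 beats and chords last 1.5 each, so 40 chords.
E has 40 beats and chords last 5 each, so 8 chords.
Total: 8 + 3 + 24 + 40 + 8 = 83.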